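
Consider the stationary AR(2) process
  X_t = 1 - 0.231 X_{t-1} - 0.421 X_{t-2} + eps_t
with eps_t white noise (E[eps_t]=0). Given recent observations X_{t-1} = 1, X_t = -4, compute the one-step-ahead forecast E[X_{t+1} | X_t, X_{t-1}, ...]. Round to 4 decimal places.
E[X_{t+1} \mid \mathcal F_t] = 1.5030

For an AR(p) model X_t = c + sum_i phi_i X_{t-i} + eps_t, the
one-step-ahead conditional mean is
  E[X_{t+1} | X_t, ...] = c + sum_i phi_i X_{t+1-i}.
Substitute known values:
  E[X_{t+1} | ...] = 1 + (-0.231) * (-4) + (-0.421) * (1)
                   = 1.5030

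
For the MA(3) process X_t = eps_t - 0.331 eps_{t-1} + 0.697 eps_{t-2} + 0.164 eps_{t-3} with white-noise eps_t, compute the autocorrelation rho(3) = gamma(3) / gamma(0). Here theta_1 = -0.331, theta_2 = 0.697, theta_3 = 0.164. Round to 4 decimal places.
\rho(3) = 0.1011

For an MA(q) process with theta_0 = 1, the autocovariance is
  gamma(k) = sigma^2 * sum_{i=0..q-k} theta_i * theta_{i+k},
and rho(k) = gamma(k) / gamma(0). Sigma^2 cancels.
  numerator   = (1)*(0.164) = 0.164.
  denominator = (1)^2 + (-0.331)^2 + (0.697)^2 + (0.164)^2 = 1.622266.
  rho(3) = 0.164 / 1.622266 = 0.1011.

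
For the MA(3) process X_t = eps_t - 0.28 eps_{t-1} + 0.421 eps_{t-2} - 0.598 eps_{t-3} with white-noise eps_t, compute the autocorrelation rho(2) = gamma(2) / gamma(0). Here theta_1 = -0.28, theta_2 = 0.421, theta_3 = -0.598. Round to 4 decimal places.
\rho(2) = 0.3648

For an MA(q) process with theta_0 = 1, the autocovariance is
  gamma(k) = sigma^2 * sum_{i=0..q-k} theta_i * theta_{i+k},
and rho(k) = gamma(k) / gamma(0). Sigma^2 cancels.
  numerator   = (1)*(0.421) + (-0.28)*(-0.598) = 0.58844.
  denominator = (1)^2 + (-0.28)^2 + (0.421)^2 + (-0.598)^2 = 1.613245.
  rho(2) = 0.58844 / 1.613245 = 0.3648.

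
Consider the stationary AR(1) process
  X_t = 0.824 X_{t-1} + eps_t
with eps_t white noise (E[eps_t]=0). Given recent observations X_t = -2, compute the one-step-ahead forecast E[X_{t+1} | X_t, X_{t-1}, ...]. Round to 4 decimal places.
E[X_{t+1} \mid \mathcal F_t] = -1.6480

For an AR(p) model X_t = c + sum_i phi_i X_{t-i} + eps_t, the
one-step-ahead conditional mean is
  E[X_{t+1} | X_t, ...] = c + sum_i phi_i X_{t+1-i}.
Substitute known values:
  E[X_{t+1} | ...] = (0.824) * (-2)
                   = -1.6480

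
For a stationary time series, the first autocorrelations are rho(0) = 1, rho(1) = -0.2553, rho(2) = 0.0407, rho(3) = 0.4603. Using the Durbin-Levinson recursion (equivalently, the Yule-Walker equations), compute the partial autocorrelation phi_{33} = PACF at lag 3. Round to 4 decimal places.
\phi_{33} = 0.4970

The PACF at lag k is phi_{kk}, the last component of the solution
to the Yule-Walker system G_k phi = r_k where
  (G_k)_{ij} = rho(|i - j|), (r_k)_i = rho(i), i,j = 1..k.
Equivalently, Durbin-Levinson gives phi_{kk} iteratively:
  phi_{11} = rho(1)
  phi_{kk} = [rho(k) - sum_{j=1..k-1} phi_{k-1,j} rho(k-j)]
            / [1 - sum_{j=1..k-1} phi_{k-1,j} rho(j)],
  phi_{k,j} = phi_{k-1,j} - phi_{kk} phi_{k-1,k-j},  j = 1..k-1.
Step k = 1:
  phi_11 = rho(1) = -0.2553.
Step k = 2:
  phi_22 = [rho(2) - phi_11 rho(1)] / [1 - phi_11 rho(1)] = [0.0407 - (-0.2553)(-0.2553)] / [1 - (-0.2553)(-0.2553)]
         = -0.02447809 / 0.93482191 = -0.026185.
  Update: phi_21 = phi_11 - phi_22 phi_11 = -0.2553 - (-0.026185)(-0.2553) = -0.261985.
Step k = 3:
  phi_33 = [rho(3) - phi_21 rho(2) - phi_22 rho(1)] / [1 - phi_21 rho(1) - phi_22 rho(2)]
    numerator   = 0.4603 - (-0.261985)(0.0407) - (-0.026185)(-0.2553) = 0.46427782
    denominator = 1 - (-0.261985)(-0.2553) - (-0.026185)(0.0407) = 0.93418096
  phi_33 = 0.46427782 / 0.93418096 = 0.497.
Therefore phi_{33} = 0.4970.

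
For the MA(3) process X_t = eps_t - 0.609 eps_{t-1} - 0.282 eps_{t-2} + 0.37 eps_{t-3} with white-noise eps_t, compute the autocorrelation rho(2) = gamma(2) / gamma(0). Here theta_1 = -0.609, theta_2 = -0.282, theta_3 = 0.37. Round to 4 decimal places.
\rho(2) = -0.3196

For an MA(q) process with theta_0 = 1, the autocovariance is
  gamma(k) = sigma^2 * sum_{i=0..q-k} theta_i * theta_{i+k},
and rho(k) = gamma(k) / gamma(0). Sigma^2 cancels.
  numerator   = (1)*(-0.282) + (-0.609)*(0.37) = -0.50733.
  denominator = (1)^2 + (-0.609)^2 + (-0.282)^2 + (0.37)^2 = 1.587305.
  rho(2) = -0.50733 / 1.587305 = -0.3196.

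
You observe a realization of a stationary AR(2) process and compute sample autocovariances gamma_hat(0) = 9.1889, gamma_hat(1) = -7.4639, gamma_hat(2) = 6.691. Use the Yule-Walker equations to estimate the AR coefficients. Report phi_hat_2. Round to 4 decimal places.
\hat\phi_{2} = 0.2010

The Yule-Walker equations for an AR(p) process read, in matrix form,
  Gamma_p phi = r_p,   with   (Gamma_p)_{ij} = gamma(|i - j|),
                       (r_p)_i = gamma(i),   i,j = 1..p.
Substitute the sample gammas (Toeplitz matrix and right-hand side of size 2):
  Gamma_p = [[9.1889, -7.4639], [-7.4639, 9.1889]]
  r_p     = [-7.4639, 6.691]
Written out:
  9.1889 phi_1 - 7.4639 phi_2 = -7.4639
  -7.4639 phi_1 + 9.1889 phi_2 = 6.691
Solve by Cramer's rule:
  det = gamma(0)^2 - gamma(1)^2 = (9.1889)^2 - (-7.4639)^2 = 84.43588321 - 55.70980321 = 28.72608
  phi_hat_1 = [gamma(1) gamma(0) - gamma(1) gamma(2)] / det = [(-7.4639)(9.1889) - (-7.4639)(6.691)] / 28.72608 = -18.64407581 / 28.72608 = -0.649
  phi_hat_2 = [gamma(0) gamma(2) - gamma(1)^2] / det = [(9.1889)(6.691) - (-7.4639)^2] / 28.72608 = 5.77312669 / 28.72608 = 0.201
So phi_hat = [-0.6490, 0.2010].
Therefore phi_hat_2 = 0.2010.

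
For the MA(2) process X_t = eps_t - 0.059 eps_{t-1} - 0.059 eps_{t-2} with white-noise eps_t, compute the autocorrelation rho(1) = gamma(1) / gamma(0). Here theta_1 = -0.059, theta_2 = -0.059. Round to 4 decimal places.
\rho(1) = -0.0551

For an MA(q) process with theta_0 = 1, the autocovariance is
  gamma(k) = sigma^2 * sum_{i=0..q-k} theta_i * theta_{i+k},
and rho(k) = gamma(k) / gamma(0). Sigma^2 cancels.
  numerator   = (1)*(-0.059) + (-0.059)*(-0.059) = -0.055519.
  denominator = (1)^2 + (-0.059)^2 + (-0.059)^2 = 1.006962.
  rho(1) = -0.055519 / 1.006962 = -0.0551.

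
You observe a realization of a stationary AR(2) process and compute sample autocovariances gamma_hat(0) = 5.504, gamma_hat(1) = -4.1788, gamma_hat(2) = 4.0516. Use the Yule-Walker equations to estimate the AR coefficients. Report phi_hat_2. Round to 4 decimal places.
\hat\phi_{2} = 0.3770

The Yule-Walker equations for an AR(p) process read, in matrix form,
  Gamma_p phi = r_p,   with   (Gamma_p)_{ij} = gamma(|i - j|),
                       (r_p)_i = gamma(i),   i,j = 1..p.
Substitute the sample gammas (Toeplitz matrix and right-hand side of size 2):
  Gamma_p = [[5.504, -4.1788], [-4.1788, 5.504]]
  r_p     = [-4.1788, 4.0516]
Written out:
  5.504 phi_1 - 4.1788 phi_2 = -4.1788
  -4.1788 phi_1 + 5.504 phi_2 = 4.0516
Solve by Cramer's rule:
  det = gamma(0)^2 - gamma(1)^2 = (5.504)^2 - (-4.1788)^2 = 30.294016 - 17.46236944 = 12.83164656
  phi_hat_1 = [gamma(1) gamma(0) - gamma(1) gamma(2)] / det = [(-4.1788)(5.504) - (-4.1788)(4.0516)] / 12.83164656 = -6.06928912 / 12.83164656 = -0.473
  phi_hat_2 = [gamma(0) gamma(2) - gamma(1)^2] / det = [(5.504)(4.0516) - (-4.1788)^2] / 12.83164656 = 4.83763696 / 12.83164656 = 0.377
So phi_hat = [-0.4730, 0.3770].
Therefore phi_hat_2 = 0.3770.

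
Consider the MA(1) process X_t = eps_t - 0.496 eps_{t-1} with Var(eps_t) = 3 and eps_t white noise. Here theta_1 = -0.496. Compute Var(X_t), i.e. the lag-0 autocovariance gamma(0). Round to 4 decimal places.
\gamma(0) = 3.7380

For an MA(q) process X_t = eps_t + sum_i theta_i eps_{t-i} with
Var(eps_t) = sigma^2, the variance is
  gamma(0) = sigma^2 * (1 + sum_i theta_i^2).
  sum_i theta_i^2 = (-0.496)^2 = 0.246016.
  gamma(0) = 3 * (1 + 0.246016) = 3 * 1.246016 = 3.738048, which rounds to 3.7380.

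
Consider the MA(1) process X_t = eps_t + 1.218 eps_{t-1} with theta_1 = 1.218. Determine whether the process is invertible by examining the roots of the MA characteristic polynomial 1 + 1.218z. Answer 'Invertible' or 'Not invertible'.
\text{Not invertible}

The MA(q) characteristic polynomial is P(z) = 1 + 1.218z.
Invertibility requires all roots to lie outside the unit circle, i.e. |z| > 1 for every root.
This is linear in z: 1 + (1.218) z = 0  =>  z = -1/(1.218) = -0.821018,  |z| = 0.821018.
Moduli of all roots: 0.8210.
All moduli strictly greater than 1? No.
Verdict: Not invertible.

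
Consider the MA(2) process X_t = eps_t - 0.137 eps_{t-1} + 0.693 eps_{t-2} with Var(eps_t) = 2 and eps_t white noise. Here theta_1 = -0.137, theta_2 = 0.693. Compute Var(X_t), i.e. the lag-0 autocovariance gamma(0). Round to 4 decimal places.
\gamma(0) = 2.9980

For an MA(q) process X_t = eps_t + sum_i theta_i eps_{t-i} with
Var(eps_t) = sigma^2, the variance is
  gamma(0) = sigma^2 * (1 + sum_i theta_i^2).
  sum_i theta_i^2 = (-0.137)^2 + (0.693)^2 = 0.018769 + 0.480249 = 0.499018.
  gamma(0) = 2 * (1 + 0.499018) = 2 * 1.499018 = 2.998036, which rounds to 2.9980.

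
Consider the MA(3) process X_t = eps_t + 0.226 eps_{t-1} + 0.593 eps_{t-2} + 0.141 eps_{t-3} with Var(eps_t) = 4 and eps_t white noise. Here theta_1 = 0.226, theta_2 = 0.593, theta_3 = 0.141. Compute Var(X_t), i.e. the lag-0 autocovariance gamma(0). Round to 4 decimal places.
\gamma(0) = 5.6904

For an MA(q) process X_t = eps_t + sum_i theta_i eps_{t-i} with
Var(eps_t) = sigma^2, the variance is
  gamma(0) = sigma^2 * (1 + sum_i theta_i^2).
  sum_i theta_i^2 = (0.226)^2 + (0.593)^2 + (0.141)^2 = 0.051076 + 0.351649 + 0.019881 = 0.422606.
  gamma(0) = 4 * (1 + 0.422606) = 4 * 1.422606 = 5.690424, which rounds to 5.6904.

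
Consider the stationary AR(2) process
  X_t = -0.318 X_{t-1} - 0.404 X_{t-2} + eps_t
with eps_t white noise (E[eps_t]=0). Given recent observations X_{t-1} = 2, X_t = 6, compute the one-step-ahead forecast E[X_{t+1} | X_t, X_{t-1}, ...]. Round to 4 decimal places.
E[X_{t+1} \mid \mathcal F_t] = -2.7160

For an AR(p) model X_t = c + sum_i phi_i X_{t-i} + eps_t, the
one-step-ahead conditional mean is
  E[X_{t+1} | X_t, ...] = c + sum_i phi_i X_{t+1-i}.
Substitute known values:
  E[X_{t+1} | ...] = (-0.318) * (6) + (-0.404) * (2)
                   = -2.7160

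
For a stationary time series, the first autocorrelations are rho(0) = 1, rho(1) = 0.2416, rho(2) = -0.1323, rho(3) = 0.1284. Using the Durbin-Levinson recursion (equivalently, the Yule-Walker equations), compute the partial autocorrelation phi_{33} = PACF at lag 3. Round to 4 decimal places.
\phi_{33} = 0.2389

The PACF at lag k is phi_{kk}, the last component of the solution
to the Yule-Walker system G_k phi = r_k where
  (G_k)_{ij} = rho(|i - j|), (r_k)_i = rho(i), i,j = 1..k.
Equivalently, Durbin-Levinson gives phi_{kk} iteratively:
  phi_{11} = rho(1)
  phi_{kk} = [rho(k) - sum_{j=1..k-1} phi_{k-1,j} rho(k-j)]
            / [1 - sum_{j=1..k-1} phi_{k-1,j} rho(j)],
  phi_{k,j} = phi_{k-1,j} - phi_{kk} phi_{k-1,k-j},  j = 1..k-1.
Step k = 1:
  phi_11 = rho(1) = 0.2416.
Step k = 2:
  phi_22 = [rho(2) - phi_11 rho(1)] / [1 - phi_11 rho(1)] = [-0.1323 - (0.2416)(0.2416)] / [1 - (0.2416)(0.2416)]
         = -0.19067056 / 0.94162944 = -0.20249.
  Update: phi_21 = phi_11 - phi_22 phi_11 = 0.2416 - (-0.20249)(0.2416) = 0.290522.
Step k = 3:
  phi_33 = [rho(3) - phi_21 rho(2) - phi_22 rho(1)] / [1 - phi_21 rho(1) - phi_22 rho(2)]
    numerator   = 0.1284 - (0.290522)(-0.1323) - (-0.20249)(0.2416) = 0.21575759
    denominator = 1 - (0.290522)(0.2416) - (-0.20249)(-0.1323) = 0.90302056
  phi_33 = 0.21575759 / 0.90302056 = 0.2389.
Therefore phi_{33} = 0.2389.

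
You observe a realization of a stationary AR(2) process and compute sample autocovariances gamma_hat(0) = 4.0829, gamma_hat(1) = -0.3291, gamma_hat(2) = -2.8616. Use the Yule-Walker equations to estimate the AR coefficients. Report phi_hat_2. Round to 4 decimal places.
\hat\phi_{2} = -0.7120

The Yule-Walker equations for an AR(p) process read, in matrix form,
  Gamma_p phi = r_p,   with   (Gamma_p)_{ij} = gamma(|i - j|),
                       (r_p)_i = gamma(i),   i,j = 1..p.
Substitute the sample gammas (Toeplitz matrix and right-hand side of size 2):
  Gamma_p = [[4.0829, -0.3291], [-0.3291, 4.0829]]
  r_p     = [-0.3291, -2.8616]
Written out:
  4.0829 phi_1 - 0.3291 phi_2 = -0.3291
  -0.3291 phi_1 + 4.0829 phi_2 = -2.8616
Solve by Cramer's rule:
  det = gamma(0)^2 - gamma(1)^2 = (4.0829)^2 - (-0.3291)^2 = 16.67007241 - 0.10830681 = 16.5617656
  phi_hat_1 = [gamma(1) gamma(0) - gamma(1) gamma(2)] / det = [(-0.3291)(4.0829) - (-0.3291)(-2.8616)] / 16.5617656 = -2.28543495 / 16.5617656 = -0.138
  phi_hat_2 = [gamma(0) gamma(2) - gamma(1)^2] / det = [(4.0829)(-2.8616) - (-0.3291)^2] / 16.5617656 = -11.79193345 / 16.5617656 = -0.712
So phi_hat = [-0.1380, -0.7120].
Therefore phi_hat_2 = -0.7120.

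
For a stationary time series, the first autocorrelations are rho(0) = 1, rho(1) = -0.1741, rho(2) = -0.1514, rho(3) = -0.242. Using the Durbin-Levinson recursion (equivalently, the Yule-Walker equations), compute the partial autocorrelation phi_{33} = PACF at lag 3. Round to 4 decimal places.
\phi_{33} = -0.3270

The PACF at lag k is phi_{kk}, the last component of the solution
to the Yule-Walker system G_k phi = r_k where
  (G_k)_{ij} = rho(|i - j|), (r_k)_i = rho(i), i,j = 1..k.
Equivalently, Durbin-Levinson gives phi_{kk} iteratively:
  phi_{11} = rho(1)
  phi_{kk} = [rho(k) - sum_{j=1..k-1} phi_{k-1,j} rho(k-j)]
            / [1 - sum_{j=1..k-1} phi_{k-1,j} rho(j)],
  phi_{k,j} = phi_{k-1,j} - phi_{kk} phi_{k-1,k-j},  j = 1..k-1.
Step k = 1:
  phi_11 = rho(1) = -0.1741.
Step k = 2:
  phi_22 = [rho(2) - phi_11 rho(1)] / [1 - phi_11 rho(1)] = [-0.1514 - (-0.1741)(-0.1741)] / [1 - (-0.1741)(-0.1741)]
         = -0.18171081 / 0.96968919 = -0.187391.
  Update: phi_21 = phi_11 - phi_22 phi_11 = -0.1741 - (-0.187391)(-0.1741) = -0.206725.
Step k = 3:
  phi_33 = [rho(3) - phi_21 rho(2) - phi_22 rho(1)] / [1 - phi_21 rho(1) - phi_22 rho(2)]
    numerator   = -0.242 - (-0.206725)(-0.1514) - (-0.187391)(-0.1741) = -0.30592286
    denominator = 1 - (-0.206725)(-0.1741) - (-0.187391)(-0.1514) = 0.93563826
  phi_33 = -0.30592286 / 0.93563826 = -0.327.
Therefore phi_{33} = -0.3270.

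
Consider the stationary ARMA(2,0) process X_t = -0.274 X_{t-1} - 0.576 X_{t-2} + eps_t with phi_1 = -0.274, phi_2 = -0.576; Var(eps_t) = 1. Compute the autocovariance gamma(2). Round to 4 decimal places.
\gamma(2) = -0.8153

Multiply the model equation by X_{t-k} and take expectations. With theta_0 = psi_0 = 1 and psi_j the MA(infinity) weights, this gives
  gamma(k) - sum_i phi_i gamma(k-i) = c_k,
  c_k = sigma^2 * sum_{j=k..q} theta_j psi_{j-k}   (c_k = 0 for k > q),
using gamma(-m) = gamma(m).
Pure AR (q = 0): c_0 = sigma^2 = 1, c_k = 0 for k >= 1.
Equations for k = 0, 1, 2 (AR order 2, c_2 = 0):
  (E0) gamma(0) = phi_1 gamma(1) + phi_2 gamma(2) + c_0
  (E1) gamma(1) = phi_1 gamma(0) + phi_2 gamma(1) + c_1
  (E2) gamma(2) = phi_1 gamma(1) + phi_2 gamma(0)
From (E1): gamma(1) = A gamma(0) + B with
  A = phi_1 / (1 - phi_2) = -0.274 / 1.576 = -0.173858,   B = c_1 / (1 - phi_2) = 0 / 1.576 = 0.
Insert (E2) into (E0): gamma(0) (1 - phi_2^2) = phi_1 (1 + phi_2) gamma(1) + c_0.
  phi_1 (1 + phi_2) = (-0.274)(0.424) = -0.116176,   1 - phi_2^2 = 0.668224.
Replace gamma(1) by A gamma(0) + B and collect gamma(0):
  gamma(0) [0.668224 - (-0.116176)(-0.173858)] = c_0 = 1
  gamma(0) * 0.648026 = 1
  gamma(0) = 1 / 0.648026 = 1.543148.
  gamma(1) = A gamma(0) = (-0.173858)(1.543148) = -0.268288.
  gamma(2) = phi_1 gamma(1) + phi_2 gamma(0) = (-0.274)(-0.268288) + (-0.576)(1.543148) = -0.815342.
Therefore gamma(2) = -0.8153 (to 4 decimal places).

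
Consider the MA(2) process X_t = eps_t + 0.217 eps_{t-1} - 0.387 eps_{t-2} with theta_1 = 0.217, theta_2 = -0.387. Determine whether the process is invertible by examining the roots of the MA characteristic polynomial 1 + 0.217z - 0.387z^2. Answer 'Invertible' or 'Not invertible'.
\text{Invertible}

The MA(q) characteristic polynomial is P(z) = 1 + 0.217z - 0.387z^2.
Invertibility requires all roots to lie outside the unit circle, i.e. |z| > 1 for every root.
Set 1 + (0.217) z + (-0.387) z^2 = 0, i.e. a z^2 + b z + c = 0 with a = -0.387, b = 0.217, c = 1.
Discriminant D = b^2 - 4ac = (0.217)^2 - 4*(-0.387)*1 = 0.047089 - (-1.548) = 1.595089.
D >= 0, so the roots are real: z = (-b +/- sqrt(D)) / (2a) = (-0.217 +/- 1.262968) / (-0.774).
  z_1 = (-0.217 + 1.262968) / (-0.774) = -1.3514,   |z_1| = 1.3514.
  z_2 = (-0.217 - 1.262968) / (-0.774) = 1.9121,   |z_2| = 1.9121.
Moduli of all roots: 1.3514, 1.9121.
All moduli strictly greater than 1? Yes.
Verdict: Invertible.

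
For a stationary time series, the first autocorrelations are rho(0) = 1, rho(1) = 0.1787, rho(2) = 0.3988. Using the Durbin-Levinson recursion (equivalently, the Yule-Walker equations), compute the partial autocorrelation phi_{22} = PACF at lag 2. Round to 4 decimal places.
\phi_{22} = 0.3790

The PACF at lag k is phi_{kk}, the last component of the solution
to the Yule-Walker system G_k phi = r_k where
  (G_k)_{ij} = rho(|i - j|), (r_k)_i = rho(i), i,j = 1..k.
Equivalently, Durbin-Levinson gives phi_{kk} iteratively:
  phi_{11} = rho(1)
  phi_{kk} = [rho(k) - sum_{j=1..k-1} phi_{k-1,j} rho(k-j)]
            / [1 - sum_{j=1..k-1} phi_{k-1,j} rho(j)],
  phi_{k,j} = phi_{k-1,j} - phi_{kk} phi_{k-1,k-j},  j = 1..k-1.
Step k = 1:
  phi_11 = rho(1) = 0.1787.
Step k = 2:
  phi_22 = [rho(2) - phi_11 rho(1)] / [1 - phi_11 rho(1)] = [0.3988 - (0.1787)(0.1787)] / [1 - (0.1787)(0.1787)]
         = 0.36686631 / 0.96806631 = 0.379.
Therefore phi_{22} = 0.3790.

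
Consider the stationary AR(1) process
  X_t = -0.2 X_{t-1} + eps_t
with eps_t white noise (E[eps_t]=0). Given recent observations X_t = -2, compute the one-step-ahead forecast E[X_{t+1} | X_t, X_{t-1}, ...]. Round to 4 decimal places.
E[X_{t+1} \mid \mathcal F_t] = 0.4000

For an AR(p) model X_t = c + sum_i phi_i X_{t-i} + eps_t, the
one-step-ahead conditional mean is
  E[X_{t+1} | X_t, ...] = c + sum_i phi_i X_{t+1-i}.
Substitute known values:
  E[X_{t+1} | ...] = (-0.2) * (-2)
                   = 0.4000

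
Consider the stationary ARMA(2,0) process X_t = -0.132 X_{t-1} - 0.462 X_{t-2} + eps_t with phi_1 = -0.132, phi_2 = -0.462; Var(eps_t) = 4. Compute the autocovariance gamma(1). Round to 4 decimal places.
\gamma(1) = -0.4629

Multiply the model equation by X_{t-k} and take expectations. With theta_0 = psi_0 = 1 and psi_j the MA(infinity) weights, this gives
  gamma(k) - sum_i phi_i gamma(k-i) = c_k,
  c_k = sigma^2 * sum_{j=k..q} theta_j psi_{j-k}   (c_k = 0 for k > q),
using gamma(-m) = gamma(m).
Pure AR (q = 0): c_0 = sigma^2 = 4, c_k = 0 for k >= 1.
Equations for k = 0, 1, 2 (AR order 2, c_2 = 0):
  (E0) gamma(0) = phi_1 gamma(1) + phi_2 gamma(2) + c_0
  (E1) gamma(1) = phi_1 gamma(0) + phi_2 gamma(1) + c_1
  (E2) gamma(2) = phi_1 gamma(1) + phi_2 gamma(0)
From (E1): gamma(1) = A gamma(0) + B with
  A = phi_1 / (1 - phi_2) = -0.132 / 1.462 = -0.090287,   B = c_1 / (1 - phi_2) = 0 / 1.462 = 0.
Insert (E2) into (E0): gamma(0) (1 - phi_2^2) = phi_1 (1 + phi_2) gamma(1) + c_0.
  phi_1 (1 + phi_2) = (-0.132)(0.538) = -0.071016,   1 - phi_2^2 = 0.786556.
Replace gamma(1) by A gamma(0) + B and collect gamma(0):
  gamma(0) [0.786556 - (-0.071016)(-0.090287)] = c_0 = 4
  gamma(0) * 0.780144 = 4
  gamma(0) = 4 / 0.780144 = 5.127258.
  gamma(1) = A gamma(0) = (-0.090287)(5.127258) = -0.462926.
Therefore gamma(1) = -0.4629 (to 4 decimal places).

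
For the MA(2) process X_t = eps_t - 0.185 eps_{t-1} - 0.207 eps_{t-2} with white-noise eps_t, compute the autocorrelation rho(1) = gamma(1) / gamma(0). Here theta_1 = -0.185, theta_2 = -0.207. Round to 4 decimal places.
\rho(1) = -0.1362

For an MA(q) process with theta_0 = 1, the autocovariance is
  gamma(k) = sigma^2 * sum_{i=0..q-k} theta_i * theta_{i+k},
and rho(k) = gamma(k) / gamma(0). Sigma^2 cancels.
  numerator   = (1)*(-0.185) + (-0.185)*(-0.207) = -0.146705.
  denominator = (1)^2 + (-0.185)^2 + (-0.207)^2 = 1.077074.
  rho(1) = -0.146705 / 1.077074 = -0.1362.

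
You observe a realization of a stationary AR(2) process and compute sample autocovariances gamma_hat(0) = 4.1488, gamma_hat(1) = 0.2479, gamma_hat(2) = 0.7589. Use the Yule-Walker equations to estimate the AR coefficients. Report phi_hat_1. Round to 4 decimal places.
\hat\phi_{1} = 0.0490

The Yule-Walker equations for an AR(p) process read, in matrix form,
  Gamma_p phi = r_p,   with   (Gamma_p)_{ij} = gamma(|i - j|),
                       (r_p)_i = gamma(i),   i,j = 1..p.
Substitute the sample gammas (Toeplitz matrix and right-hand side of size 2):
  Gamma_p = [[4.1488, 0.2479], [0.2479, 4.1488]]
  r_p     = [0.2479, 0.7589]
Written out:
  4.1488 phi_1 + 0.2479 phi_2 = 0.2479
  0.2479 phi_1 + 4.1488 phi_2 = 0.7589
Solve by Cramer's rule:
  det = gamma(0)^2 - gamma(1)^2 = (4.1488)^2 - (0.2479)^2 = 17.21254144 - 0.06145441 = 17.15108703
  phi_hat_1 = [gamma(1) gamma(0) - gamma(1) gamma(2)] / det = [(0.2479)(4.1488) - (0.2479)(0.7589)] / 17.15108703 = 0.84035621 / 17.15108703 = 0.049
  phi_hat_2 = [gamma(0) gamma(2) - gamma(1)^2] / det = [(4.1488)(0.7589) - (0.2479)^2] / 17.15108703 = 3.08706991 / 17.15108703 = 0.18
So phi_hat = [0.0490, 0.1800].
Therefore phi_hat_1 = 0.0490.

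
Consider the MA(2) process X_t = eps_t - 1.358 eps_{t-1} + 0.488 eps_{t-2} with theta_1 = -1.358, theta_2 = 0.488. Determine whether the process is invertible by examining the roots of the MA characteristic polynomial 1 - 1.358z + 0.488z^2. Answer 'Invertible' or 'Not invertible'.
\text{Invertible}

The MA(q) characteristic polynomial is P(z) = 1 - 1.358z + 0.488z^2.
Invertibility requires all roots to lie outside the unit circle, i.e. |z| > 1 for every root.
Set 1 + (-1.358) z + (0.488) z^2 = 0, i.e. a z^2 + b z + c = 0 with a = 0.488, b = -1.358, c = 1.
Discriminant D = b^2 - 4ac = (-1.358)^2 - 4*(0.488)*1 = 1.844164 - (1.952) = -0.107836.
D < 0, so the roots are the complex-conjugate pair z = (-b +/- i sqrt(-D)) / (2a) = 1.3914 +/- 0.3365i.
For a conjugate pair |z|^2 = z * conj(z) = (product of roots) = c/a = 1/(0.488) = 2.04918, so |z| = sqrt(2.04918) = 1.4315 for both roots.
Moduli of all roots: 1.4315, 1.4315.
All moduli strictly greater than 1? Yes.
Verdict: Invertible.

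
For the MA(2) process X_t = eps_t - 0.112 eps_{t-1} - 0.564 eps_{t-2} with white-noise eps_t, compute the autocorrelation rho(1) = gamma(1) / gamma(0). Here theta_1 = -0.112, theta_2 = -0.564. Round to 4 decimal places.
\rho(1) = -0.0367

For an MA(q) process with theta_0 = 1, the autocovariance is
  gamma(k) = sigma^2 * sum_{i=0..q-k} theta_i * theta_{i+k},
and rho(k) = gamma(k) / gamma(0). Sigma^2 cancels.
  numerator   = (1)*(-0.112) + (-0.112)*(-0.564) = -0.048832.
  denominator = (1)^2 + (-0.112)^2 + (-0.564)^2 = 1.33064.
  rho(1) = -0.048832 / 1.33064 = -0.0367.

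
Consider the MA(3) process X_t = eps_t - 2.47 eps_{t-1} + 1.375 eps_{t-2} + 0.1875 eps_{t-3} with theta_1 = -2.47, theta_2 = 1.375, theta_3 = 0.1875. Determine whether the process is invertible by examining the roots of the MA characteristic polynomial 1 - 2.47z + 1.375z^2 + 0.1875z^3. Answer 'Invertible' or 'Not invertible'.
\text{Not invertible}

The MA(q) characteristic polynomial is P(z) = 1 - 2.47z + 1.375z^2 + 0.1875z^3.
Invertibility requires all roots to lie outside the unit circle, i.e. |z| > 1 for every root.
Degree 3: look for a simple real root z0 first, then factor out (1 - z/z0) and solve the remaining quadratic.
Testing z0 = 0.8: P(0.8) = 1 + (-2.47)(0.8) + (1.375)(0.8)^2 + (0.1875)(0.8)^3
  = 1 + (-1.976) + (0.88) + (0.096) = 0.  So z_0 = 0.8 is a root, |z_0| = 0.8.
Divide out the factor (1 - 1.25 z) = (1 - z/z0) (since 1/z0 = 1.25):
  P(z) = (1 - 1.25 z)(1 + (-1.22) z + (-0.15) z^2)
  [check: z-coef -1.22 - (1.25) = -2.47; z^2-coef -0.15 - (1.25)(-1.22) = 1.375; z^3-coef -(1.25)(-0.15) = 0.1875.]
Remaining roots from the quadratic factor 1 + (-1.22) z + (-0.15) z^2:
  Set 1 + (-1.22) z + (-0.15) z^2 = 0, i.e. a z^2 + b z + c = 0 with a = -0.15, b = -1.22, c = 1.
  Discriminant D = b^2 - 4ac = (-1.22)^2 - 4*(-0.15)*1 = 1.4884 - (-0.6) = 2.0884.
  D >= 0, so the roots are real: z = (-b +/- sqrt(D)) / (2a) = (1.22 +/- 1.44513) / (-0.3).
    z_1 = (1.22 + 1.44513) / (-0.3) = -8.8838,   |z_1| = 8.8838.
    z_2 = (1.22 - 1.44513) / (-0.3) = 0.7504,   |z_2| = 0.7504.
Moduli of all roots: 0.8000, 8.8838, 0.7504.
All moduli strictly greater than 1? No.
Verdict: Not invertible.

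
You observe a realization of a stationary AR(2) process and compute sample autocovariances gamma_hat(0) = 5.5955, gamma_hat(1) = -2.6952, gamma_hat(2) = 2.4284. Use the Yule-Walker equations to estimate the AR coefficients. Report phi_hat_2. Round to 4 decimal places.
\hat\phi_{2} = 0.2630

The Yule-Walker equations for an AR(p) process read, in matrix form,
  Gamma_p phi = r_p,   with   (Gamma_p)_{ij} = gamma(|i - j|),
                       (r_p)_i = gamma(i),   i,j = 1..p.
Substitute the sample gammas (Toeplitz matrix and right-hand side of size 2):
  Gamma_p = [[5.5955, -2.6952], [-2.6952, 5.5955]]
  r_p     = [-2.6952, 2.4284]
Written out:
  5.5955 phi_1 - 2.6952 phi_2 = -2.6952
  -2.6952 phi_1 + 5.5955 phi_2 = 2.4284
Solve by Cramer's rule:
  det = gamma(0)^2 - gamma(1)^2 = (5.5955)^2 - (-2.6952)^2 = 31.30962025 - 7.26410304 = 24.04551721
  phi_hat_1 = [gamma(1) gamma(0) - gamma(1) gamma(2)] / det = [(-2.6952)(5.5955) - (-2.6952)(2.4284)] / 24.04551721 = -8.53596792 / 24.04551721 = -0.355
  phi_hat_2 = [gamma(0) gamma(2) - gamma(1)^2] / det = [(5.5955)(2.4284) - (-2.6952)^2] / 24.04551721 = 6.32400916 / 24.04551721 = 0.263
So phi_hat = [-0.3550, 0.2630].
Therefore phi_hat_2 = 0.2630.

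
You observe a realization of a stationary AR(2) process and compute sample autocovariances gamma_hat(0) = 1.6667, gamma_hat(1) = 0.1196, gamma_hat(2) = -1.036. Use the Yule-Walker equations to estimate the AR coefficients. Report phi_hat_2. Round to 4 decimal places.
\hat\phi_{2} = -0.6300

The Yule-Walker equations for an AR(p) process read, in matrix form,
  Gamma_p phi = r_p,   with   (Gamma_p)_{ij} = gamma(|i - j|),
                       (r_p)_i = gamma(i),   i,j = 1..p.
Substitute the sample gammas (Toeplitz matrix and right-hand side of size 2):
  Gamma_p = [[1.6667, 0.1196], [0.1196, 1.6667]]
  r_p     = [0.1196, -1.036]
Written out:
  1.6667 phi_1 + 0.1196 phi_2 = 0.1196
  0.1196 phi_1 + 1.6667 phi_2 = -1.036
Solve by Cramer's rule:
  det = gamma(0)^2 - gamma(1)^2 = (1.6667)^2 - (0.1196)^2 = 2.77788889 - 0.01430416 = 2.76358473
  phi_hat_1 = [gamma(1) gamma(0) - gamma(1) gamma(2)] / det = [(0.1196)(1.6667) - (0.1196)(-1.036)] / 2.76358473 = 0.32324292 / 2.76358473 = 0.117
  phi_hat_2 = [gamma(0) gamma(2) - gamma(1)^2] / det = [(1.6667)(-1.036) - (0.1196)^2] / 2.76358473 = -1.74100536 / 2.76358473 = -0.63
So phi_hat = [0.1170, -0.6300].
Therefore phi_hat_2 = -0.6300.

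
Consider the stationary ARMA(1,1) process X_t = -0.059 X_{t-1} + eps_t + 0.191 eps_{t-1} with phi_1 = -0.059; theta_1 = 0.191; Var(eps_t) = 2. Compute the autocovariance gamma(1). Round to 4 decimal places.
\gamma(1) = 0.2619

Multiply the model equation by X_{t-k} and take expectations. With theta_0 = psi_0 = 1 and psi_j the MA(infinity) weights, this gives
  gamma(k) - sum_i phi_i gamma(k-i) = c_k,
  c_k = sigma^2 * sum_{j=k..q} theta_j psi_{j-k}   (c_k = 0 for k > q),
using gamma(-m) = gamma(m).
psi-weights needed (psi_j = theta_j + sum_i phi_i psi_{j-i}):
  psi_1 = theta_1 + phi_1 = 0.191 + (-0.059) = 0.132
Right-hand sides:
  c_0 = sigma^2 (1 + theta_1 psi_1) = 2 * (1 + (0.191)(0.132)) = 2 * 1.025212 = 2.050424
  c_1 = sigma^2 theta_1 = 2 * (0.191) = 0.382
  c_2 = 0
Equations for k = 0 and k = 1 (AR order 1):
  gamma(0) = phi_1 gamma(1) + c_0
  gamma(1) = phi_1 gamma(0) + c_1
Substituting the second into the first: gamma(0) (1 - phi_1^2) = c_0 + phi_1 c_1, so
  gamma(0) = (c_0 + phi_1 c_1) / (1 - phi_1^2) = (2.050424 + (-0.059)(0.382)) / (1 - (-0.059)^2) = 2.027886 / 0.996519 = 2.03497.
  gamma(1) = phi_1 gamma(0) + c_1 = (-0.059)(2.03497) + (0.382) = 0.261937.
Therefore gamma(1) = 0.2619 (to 4 decimal places).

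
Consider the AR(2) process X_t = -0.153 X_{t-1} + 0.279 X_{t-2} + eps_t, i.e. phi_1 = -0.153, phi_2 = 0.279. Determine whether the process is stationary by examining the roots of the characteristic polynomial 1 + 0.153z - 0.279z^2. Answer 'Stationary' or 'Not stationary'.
\text{Stationary}

The AR(p) characteristic polynomial is P(z) = 1 + 0.153z - 0.279z^2.
Stationarity requires all roots to lie outside the unit circle, i.e. |z| > 1 for every root.
Set 1 + (0.153) z + (-0.279) z^2 = 0, i.e. a z^2 + b z + c = 0 with a = -0.279, b = 0.153, c = 1.
Discriminant D = b^2 - 4ac = (0.153)^2 - 4*(-0.279)*1 = 0.023409 - (-1.116) = 1.139409.
D >= 0, so the roots are real: z = (-b +/- sqrt(D)) / (2a) = (-0.153 +/- 1.067431) / (-0.558).
  z_1 = (-0.153 + 1.067431) / (-0.558) = -1.6388,   |z_1| = 1.6388.
  z_2 = (-0.153 - 1.067431) / (-0.558) = 2.1872,   |z_2| = 2.1872.
Moduli of all roots: 1.6388, 2.1872.
All moduli strictly greater than 1? Yes.
Verdict: Stationary.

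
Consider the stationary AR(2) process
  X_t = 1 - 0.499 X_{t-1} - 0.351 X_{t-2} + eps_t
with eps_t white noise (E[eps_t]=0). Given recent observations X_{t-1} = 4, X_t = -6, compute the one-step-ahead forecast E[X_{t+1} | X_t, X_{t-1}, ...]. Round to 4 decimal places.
E[X_{t+1} \mid \mathcal F_t] = 2.5900

For an AR(p) model X_t = c + sum_i phi_i X_{t-i} + eps_t, the
one-step-ahead conditional mean is
  E[X_{t+1} | X_t, ...] = c + sum_i phi_i X_{t+1-i}.
Substitute known values:
  E[X_{t+1} | ...] = 1 + (-0.499) * (-6) + (-0.351) * (4)
                   = 2.5900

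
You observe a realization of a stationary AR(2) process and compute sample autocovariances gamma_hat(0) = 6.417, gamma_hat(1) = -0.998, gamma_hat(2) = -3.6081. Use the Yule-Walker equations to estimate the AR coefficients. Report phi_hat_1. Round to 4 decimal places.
\hat\phi_{1} = -0.2490

The Yule-Walker equations for an AR(p) process read, in matrix form,
  Gamma_p phi = r_p,   with   (Gamma_p)_{ij} = gamma(|i - j|),
                       (r_p)_i = gamma(i),   i,j = 1..p.
Substitute the sample gammas (Toeplitz matrix and right-hand side of size 2):
  Gamma_p = [[6.417, -0.998], [-0.998, 6.417]]
  r_p     = [-0.998, -3.6081]
Written out:
  6.417 phi_1 - 0.998 phi_2 = -0.998
  -0.998 phi_1 + 6.417 phi_2 = -3.6081
Solve by Cramer's rule:
  det = gamma(0)^2 - gamma(1)^2 = (6.417)^2 - (-0.998)^2 = 41.177889 - 0.996004 = 40.181885
  phi_hat_1 = [gamma(1) gamma(0) - gamma(1) gamma(2)] / det = [(-0.998)(6.417) - (-0.998)(-3.6081)] / 40.181885 = -10.0050498 / 40.181885 = -0.249
  phi_hat_2 = [gamma(0) gamma(2) - gamma(1)^2] / det = [(6.417)(-3.6081) - (-0.998)^2] / 40.181885 = -24.1491817 / 40.181885 = -0.601
So phi_hat = [-0.2490, -0.6010].
Therefore phi_hat_1 = -0.2490.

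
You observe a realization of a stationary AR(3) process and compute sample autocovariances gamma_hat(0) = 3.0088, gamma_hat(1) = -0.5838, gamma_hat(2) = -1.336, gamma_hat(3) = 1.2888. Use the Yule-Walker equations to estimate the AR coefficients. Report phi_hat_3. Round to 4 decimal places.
\hat\phi_{3} = 0.2800

The Yule-Walker equations for an AR(p) process read, in matrix form,
  Gamma_p phi = r_p,   with   (Gamma_p)_{ij} = gamma(|i - j|),
                       (r_p)_i = gamma(i),   i,j = 1..p.
Substitute the sample gammas (Toeplitz matrix and right-hand side of size 3):
  Gamma_p = [[3.0088, -0.5838, -1.336], [-0.5838, 3.0088, -0.5838], [-1.336, -0.5838, 3.0088]]
  r_p     = [-0.5838, -1.336, 1.2888]
Written out (R1..R3):
  (R1) 3.0088 phi_1 - 0.5838 phi_2 - 1.336 phi_3 = -0.5838
  (R2) -0.5838 phi_1 + 3.0088 phi_2 - 0.5838 phi_3 = -1.336
  (R3) -1.336 phi_1 - 0.5838 phi_2 + 3.0088 phi_3 = 1.2888
Gaussian elimination:
  R2 <- R2 - (-0.5838/3.0088) R1 = R2 - (-0.194031) R1:  2.895525 phi_2 - 0.843025 phi_3 = -1.449275
  R3 <- R3 - (-1.336/3.0088) R1 = R3 - (-0.444031) R1:  -0.843025 phi_2 + 2.415575 phi_3 = 1.029575
  R3 <- R3 - (-0.843025/2.895525) R2 = R3 - (-0.291148) R2:  2.17013 phi_3 = 0.607622
Back-substitution:
  phi_hat_3 = 0.607622 / 2.17013 = 0.279993
  phi_hat_2 = (-1.449275 - (-0.843025)(0.279993)) / 2.895525 = -0.419003
  phi_hat_1 = (-0.5838 - (-0.5838)(-0.419003) - (-1.336)(0.279993)) / 3.0088 = -0.151005
So phi_hat = [-0.1510, -0.4190, 0.2800].
Therefore phi_hat_3 = 0.2800.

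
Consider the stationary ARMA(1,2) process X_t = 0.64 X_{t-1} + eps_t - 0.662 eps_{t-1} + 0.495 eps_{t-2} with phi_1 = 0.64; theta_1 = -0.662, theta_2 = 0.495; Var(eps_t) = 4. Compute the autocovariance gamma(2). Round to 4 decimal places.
\gamma(2) = 2.5384

Multiply the model equation by X_{t-k} and take expectations. With theta_0 = psi_0 = 1 and psi_j the MA(infinity) weights, this gives
  gamma(k) - sum_i phi_i gamma(k-i) = c_k,
  c_k = sigma^2 * sum_{j=k..q} theta_j psi_{j-k}   (c_k = 0 for k > q),
using gamma(-m) = gamma(m).
psi-weights needed (psi_j = theta_j + sum_i phi_i psi_{j-i}):
  psi_1 = theta_1 + phi_1 = -0.662 + (0.64) = -0.022
  psi_2 = theta_2 + phi_1 psi_1 = 0.495 + (0.64)(-0.022) = 0.48092
Right-hand sides:
  c_0 = sigma^2 (1 + theta_1 psi_1 + theta_2 psi_2) = 4 * (1 + (-0.662)(-0.022) + (0.495)(0.48092)) = 4 * 1.252619 = 5.010478
  c_1 = sigma^2 (theta_1 + theta_2 psi_1) = 4 * (-0.662 + (0.495)(-0.022)) = -2.69156
  c_2 = sigma^2 theta_2 = 4 * (0.495) = 1.98
Equations for k = 0 and k = 1 (AR order 1):
  gamma(0) = phi_1 gamma(1) + c_0
  gamma(1) = phi_1 gamma(0) + c_1
Substituting the second into the first: gamma(0) (1 - phi_1^2) = c_0 + phi_1 c_1, so
  gamma(0) = (c_0 + phi_1 c_1) / (1 - phi_1^2) = (5.010478 + (0.64)(-2.69156)) / (1 - (0.64)^2) = 3.287879 / 0.5904 = 5.568901.
  gamma(1) = phi_1 gamma(0) + c_1 = (0.64)(5.568901) + (-2.69156) = 0.872537.
For k = 2: gamma(2) = phi_1 gamma(1) + c_2
  = (0.64)(0.872537) + (1.98) = 2.538423.
Therefore gamma(2) = 2.5384 (to 4 decimal places).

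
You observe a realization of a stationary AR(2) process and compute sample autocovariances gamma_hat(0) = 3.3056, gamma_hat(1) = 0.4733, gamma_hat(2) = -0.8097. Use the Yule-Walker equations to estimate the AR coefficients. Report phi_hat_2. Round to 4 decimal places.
\hat\phi_{2} = -0.2710

The Yule-Walker equations for an AR(p) process read, in matrix form,
  Gamma_p phi = r_p,   with   (Gamma_p)_{ij} = gamma(|i - j|),
                       (r_p)_i = gamma(i),   i,j = 1..p.
Substitute the sample gammas (Toeplitz matrix and right-hand side of size 2):
  Gamma_p = [[3.3056, 0.4733], [0.4733, 3.3056]]
  r_p     = [0.4733, -0.8097]
Written out:
  3.3056 phi_1 + 0.4733 phi_2 = 0.4733
  0.4733 phi_1 + 3.3056 phi_2 = -0.8097
Solve by Cramer's rule:
  det = gamma(0)^2 - gamma(1)^2 = (3.3056)^2 - (0.4733)^2 = 10.92699136 - 0.22401289 = 10.70297847
  phi_hat_1 = [gamma(1) gamma(0) - gamma(1) gamma(2)] / det = [(0.4733)(3.3056) - (0.4733)(-0.8097)] / 10.70297847 = 1.94777149 / 10.70297847 = 0.182
  phi_hat_2 = [gamma(0) gamma(2) - gamma(1)^2] / det = [(3.3056)(-0.8097) - (0.4733)^2] / 10.70297847 = -2.90055721 / 10.70297847 = -0.271
So phi_hat = [0.1820, -0.2710].
Therefore phi_hat_2 = -0.2710.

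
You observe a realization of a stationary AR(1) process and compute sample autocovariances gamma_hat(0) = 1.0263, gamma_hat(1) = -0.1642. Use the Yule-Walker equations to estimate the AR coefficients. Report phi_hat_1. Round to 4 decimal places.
\hat\phi_{1} = -0.1600

The Yule-Walker equations for an AR(p) process read, in matrix form,
  Gamma_p phi = r_p,   with   (Gamma_p)_{ij} = gamma(|i - j|),
                       (r_p)_i = gamma(i),   i,j = 1..p.
Substitute the sample gammas (Toeplitz matrix and right-hand side of size 1):
  Gamma_p = [[1.0263]]
  r_p     = [-0.1642]
With p = 1 this is the single equation gamma(0) phi_1 = gamma(1):
  phi_hat_1 = gamma(1) / gamma(0) = -0.1642 / 1.0263 = -0.1600.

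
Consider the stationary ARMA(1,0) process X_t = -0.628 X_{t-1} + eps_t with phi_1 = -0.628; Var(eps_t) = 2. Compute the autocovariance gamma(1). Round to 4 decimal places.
\gamma(1) = -2.0739

Multiply the model equation by X_{t-k} and take expectations. With theta_0 = psi_0 = 1 and psi_j the MA(infinity) weights, this gives
  gamma(k) - sum_i phi_i gamma(k-i) = c_k,
  c_k = sigma^2 * sum_{j=k..q} theta_j psi_{j-k}   (c_k = 0 for k > q),
using gamma(-m) = gamma(m).
Pure AR (q = 0): c_0 = sigma^2 = 2, c_k = 0 for k >= 1.
Equations for k = 0 and k = 1 (AR order 1):
  gamma(0) = phi_1 gamma(1) + c_0
  gamma(1) = phi_1 gamma(0) + c_1
Substituting the second into the first: gamma(0) (1 - phi_1^2) = c_0 + phi_1 c_1, so
  gamma(0) = c_0 / (1 - phi_1^2) = 2 / (1 - (-0.628)^2) = 2 / 0.605616 = 3.302423.
  gamma(1) = phi_1 gamma(0) = (-0.628)(3.302423) = -2.073921.
Therefore gamma(1) = -2.0739 (to 4 decimal places).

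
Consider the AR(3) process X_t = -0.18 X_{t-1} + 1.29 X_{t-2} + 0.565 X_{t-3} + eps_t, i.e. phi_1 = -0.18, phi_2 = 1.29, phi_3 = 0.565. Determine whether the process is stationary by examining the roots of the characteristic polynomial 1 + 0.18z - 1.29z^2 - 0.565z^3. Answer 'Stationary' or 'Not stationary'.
\text{Not stationary}

The AR(p) characteristic polynomial is P(z) = 1 + 0.18z - 1.29z^2 - 0.565z^3.
Stationarity requires all roots to lie outside the unit circle, i.e. |z| > 1 for every root.
Degree 3: look for a simple real root z0 first, then factor out (1 - z/z0) and solve the remaining quadratic.
Testing z0 = -2: P(-2) = 1 + (0.18)(-2) + (-1.29)(-2)^2 + (-0.565)(-2)^3
  = 1 + (-0.36) + (-5.16) + (4.52) = 0.  So z_0 = -2 is a root, |z_0| = 2.
Divide out the factor (1 + 0.5 z) = (1 - z/z0) (since 1/z0 = -0.5):
  P(z) = (1 + 0.5 z)(1 + (-0.32) z + (-1.13) z^2)
  [check: z-coef -0.32 - (-0.5) = 0.18; z^2-coef -1.13 - (-0.5)(-0.32) = -1.29; z^3-coef -(-0.5)(-1.13) = -0.565.]
Remaining roots from the quadratic factor 1 + (-0.32) z + (-1.13) z^2:
  Set 1 + (-0.32) z + (-1.13) z^2 = 0, i.e. a z^2 + b z + c = 0 with a = -1.13, b = -0.32, c = 1.
  Discriminant D = b^2 - 4ac = (-0.32)^2 - 4*(-1.13)*1 = 0.1024 - (-4.52) = 4.6224.
  D >= 0, so the roots are real: z = (-b +/- sqrt(D)) / (2a) = (0.32 +/- 2.149977) / (-2.26).
    z_1 = (0.32 + 2.149977) / (-2.26) = -1.0929,   |z_1| = 1.0929.
    z_2 = (0.32 - 2.149977) / (-2.26) = 0.8097,   |z_2| = 0.8097.
Moduli of all roots: 2.0000, 1.0929, 0.8097.
All moduli strictly greater than 1? No.
Verdict: Not stationary.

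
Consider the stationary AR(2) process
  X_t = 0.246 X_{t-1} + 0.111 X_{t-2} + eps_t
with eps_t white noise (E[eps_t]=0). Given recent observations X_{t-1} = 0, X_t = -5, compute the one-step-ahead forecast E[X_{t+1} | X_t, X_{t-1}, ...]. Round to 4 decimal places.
E[X_{t+1} \mid \mathcal F_t] = -1.2300

For an AR(p) model X_t = c + sum_i phi_i X_{t-i} + eps_t, the
one-step-ahead conditional mean is
  E[X_{t+1} | X_t, ...] = c + sum_i phi_i X_{t+1-i}.
Substitute known values:
  E[X_{t+1} | ...] = (0.246) * (-5) + (0.111) * (0)
                   = -1.2300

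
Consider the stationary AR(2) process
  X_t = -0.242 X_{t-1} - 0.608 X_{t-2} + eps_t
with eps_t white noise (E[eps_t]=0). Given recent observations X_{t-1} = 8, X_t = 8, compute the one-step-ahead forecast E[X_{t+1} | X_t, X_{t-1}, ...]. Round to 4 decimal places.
E[X_{t+1} \mid \mathcal F_t] = -6.8000

For an AR(p) model X_t = c + sum_i phi_i X_{t-i} + eps_t, the
one-step-ahead conditional mean is
  E[X_{t+1} | X_t, ...] = c + sum_i phi_i X_{t+1-i}.
Substitute known values:
  E[X_{t+1} | ...] = (-0.242) * (8) + (-0.608) * (8)
                   = -6.8000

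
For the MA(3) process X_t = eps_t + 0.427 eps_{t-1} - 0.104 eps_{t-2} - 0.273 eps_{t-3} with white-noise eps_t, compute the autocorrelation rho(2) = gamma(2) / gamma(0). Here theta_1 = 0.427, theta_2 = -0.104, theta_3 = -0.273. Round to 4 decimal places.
\rho(2) = -0.1740

For an MA(q) process with theta_0 = 1, the autocovariance is
  gamma(k) = sigma^2 * sum_{i=0..q-k} theta_i * theta_{i+k},
and rho(k) = gamma(k) / gamma(0). Sigma^2 cancels.
  numerator   = (1)*(-0.104) + (0.427)*(-0.273) = -0.220571.
  denominator = (1)^2 + (0.427)^2 + (-0.104)^2 + (-0.273)^2 = 1.267674.
  rho(2) = -0.220571 / 1.267674 = -0.1740.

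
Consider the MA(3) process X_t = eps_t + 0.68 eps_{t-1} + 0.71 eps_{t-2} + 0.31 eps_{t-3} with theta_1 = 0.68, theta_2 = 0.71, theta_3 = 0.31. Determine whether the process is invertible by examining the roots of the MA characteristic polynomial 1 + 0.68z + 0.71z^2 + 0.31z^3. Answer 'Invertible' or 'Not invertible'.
\text{Invertible}

The MA(q) characteristic polynomial is P(z) = 1 + 0.68z + 0.71z^2 + 0.31z^3.
Invertibility requires all roots to lie outside the unit circle, i.e. |z| > 1 for every root.
Degree 3: look for a simple real root z0 first, then factor out (1 - z/z0) and solve the remaining quadratic.
Testing z0 = -2: P(-2) = 1 + (0.68)(-2) + (0.71)(-2)^2 + (0.31)(-2)^3
  = 1 + (-1.36) + (2.84) + (-2.48) = 0.  So z_0 = -2 is a root, |z_0| = 2.
Divide out the factor (1 + 0.5 z) = (1 - z/z0) (since 1/z0 = -0.5):
  P(z) = (1 + 0.5 z)(1 + (0.18) z + (0.62) z^2)
  [check: z-coef 0.18 - (-0.5) = 0.68; z^2-coef 0.62 - (-0.5)(0.18) = 0.71; z^3-coef -(-0.5)(0.62) = 0.31.]
Remaining roots from the quadratic factor 1 + (0.18) z + (0.62) z^2:
  Set 1 + (0.18) z + (0.62) z^2 = 0, i.e. a z^2 + b z + c = 0 with a = 0.62, b = 0.18, c = 1.
  Discriminant D = b^2 - 4ac = (0.18)^2 - 4*(0.62)*1 = 0.0324 - (2.48) = -2.4476.
  D < 0, so the roots are the complex-conjugate pair z = (-b +/- i sqrt(-D)) / (2a) = -0.1452 +/- 1.2617i.
  For a conjugate pair |z|^2 = z * conj(z) = (product of roots) = c/a = 1/(0.62) = 1.612903, so |z| = sqrt(1.612903) = 1.27 for both roots.
Moduli of all roots: 2.0000, 1.2700, 1.2700.
All moduli strictly greater than 1? Yes.
Verdict: Invertible.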